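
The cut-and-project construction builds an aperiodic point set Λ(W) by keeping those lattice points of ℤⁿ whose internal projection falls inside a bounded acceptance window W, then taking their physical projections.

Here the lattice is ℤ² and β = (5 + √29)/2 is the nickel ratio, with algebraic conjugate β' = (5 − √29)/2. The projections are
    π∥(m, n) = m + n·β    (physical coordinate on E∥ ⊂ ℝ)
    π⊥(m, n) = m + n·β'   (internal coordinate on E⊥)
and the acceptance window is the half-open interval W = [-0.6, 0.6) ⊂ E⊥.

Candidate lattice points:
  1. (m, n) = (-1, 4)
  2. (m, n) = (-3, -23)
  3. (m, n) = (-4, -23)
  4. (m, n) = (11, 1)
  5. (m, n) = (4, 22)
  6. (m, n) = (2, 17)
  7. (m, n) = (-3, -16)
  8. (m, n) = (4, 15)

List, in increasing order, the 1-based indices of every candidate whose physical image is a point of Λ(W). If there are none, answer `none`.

Compute β' = (5−√29)/2 = -0.1926, so π⊥(m,n) = m -0.1926·n.
candidate 1: (m,n)=(-1,4) → π∥ = -1+4·β ≈ 19.7703, π⊥ = -1+4·β' ≈ -1.7703 ∉ [-0.6, 0.6) ⇒ out
candidate 2: (m,n)=(-3,-23) → π∥ = -3-23·β ≈ -122.4294, π⊥ = -3-23·β' ≈ 1.4294 ∉ [-0.6, 0.6) ⇒ out
candidate 3: (m,n)=(-4,-23) → π∥ = -4-23·β ≈ -123.4294, π⊥ = -4-23·β' ≈ 0.4294 ∈ [-0.6, 0.6) ⇒ IN Λ
candidate 4: (m,n)=(11,1) → π∥ = 11+1·β ≈ 16.1926, π⊥ = 11+1·β' ≈ 10.8074 ∉ [-0.6, 0.6) ⇒ out
candidate 5: (m,n)=(4,22) → π∥ = 4+22·β ≈ 118.2368, π⊥ = 4+22·β' ≈ -0.2368 ∈ [-0.6, 0.6) ⇒ IN Λ
candidate 6: (m,n)=(2,17) → π∥ = 2+17·β ≈ 90.2739, π⊥ = 2+17·β' ≈ -1.2739 ∉ [-0.6, 0.6) ⇒ out
candidate 7: (m,n)=(-3,-16) → π∥ = -3-16·β ≈ -86.0813, π⊥ = -3-16·β' ≈ 0.0813 ∈ [-0.6, 0.6) ⇒ IN Λ
candidate 8: (m,n)=(4,15) → π∥ = 4+15·β ≈ 81.8887, π⊥ = 4+15·β' ≈ 1.1113 ∉ [-0.6, 0.6) ⇒ out

3, 5, 7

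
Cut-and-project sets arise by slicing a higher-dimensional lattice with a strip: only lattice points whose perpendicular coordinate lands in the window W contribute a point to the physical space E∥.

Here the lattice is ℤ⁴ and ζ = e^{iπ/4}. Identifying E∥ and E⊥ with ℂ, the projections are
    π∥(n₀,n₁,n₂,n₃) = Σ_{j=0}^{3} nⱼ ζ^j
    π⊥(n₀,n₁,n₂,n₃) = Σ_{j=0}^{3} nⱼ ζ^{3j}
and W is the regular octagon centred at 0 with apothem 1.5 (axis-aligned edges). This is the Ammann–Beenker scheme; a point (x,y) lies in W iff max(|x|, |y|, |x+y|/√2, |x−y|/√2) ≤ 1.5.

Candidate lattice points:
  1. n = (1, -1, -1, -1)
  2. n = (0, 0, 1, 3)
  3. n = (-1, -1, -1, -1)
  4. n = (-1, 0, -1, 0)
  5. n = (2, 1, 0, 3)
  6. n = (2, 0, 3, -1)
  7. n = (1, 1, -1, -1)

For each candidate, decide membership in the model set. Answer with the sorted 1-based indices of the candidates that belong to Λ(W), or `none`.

1, 3, 4, 7

π⊥(n) = n₀ + n₁ζ³ + n₂ζ⁶ + n₃ζ⁹ where ζ = e^{iπ/4}.
candidate 1: n = (1, -1, -1, -1) → π⊥ ≈ (+1.0000, -0.4142); max(|x|,|y|,|x±y|/√2) = 1.0000 ≤ 1.5 ⇒ ∈ W
candidate 2: n = (0, 0, 1, 3) → π⊥ ≈ (+2.1213, +1.1213); max(|x|,|y|,|x±y|/√2) = 2.2929 > 1.5 ⇒ ∉ W
candidate 3: n = (-1, -1, -1, -1) → π⊥ ≈ (-1.0000, -0.4142); max(|x|,|y|,|x±y|/√2) = 1.0000 ≤ 1.5 ⇒ ∈ W
candidate 4: n = (-1, 0, -1, 0) → π⊥ ≈ (-1.0000, +1.0000); max(|x|,|y|,|x±y|/√2) = 1.4142 ≤ 1.5 ⇒ ∈ W
candidate 5: n = (2, 1, 0, 3) → π⊥ ≈ (+3.4142, +2.8284); max(|x|,|y|,|x±y|/√2) = 4.4142 > 1.5 ⇒ ∉ W
candidate 6: n = (2, 0, 3, -1) → π⊥ ≈ (+1.2929, -3.7071); max(|x|,|y|,|x±y|/√2) = 3.7071 > 1.5 ⇒ ∉ W
candidate 7: n = (1, 1, -1, -1) → π⊥ ≈ (-0.4142, +1.0000); max(|x|,|y|,|x±y|/√2) = 1.0000 ≤ 1.5 ⇒ ∈ W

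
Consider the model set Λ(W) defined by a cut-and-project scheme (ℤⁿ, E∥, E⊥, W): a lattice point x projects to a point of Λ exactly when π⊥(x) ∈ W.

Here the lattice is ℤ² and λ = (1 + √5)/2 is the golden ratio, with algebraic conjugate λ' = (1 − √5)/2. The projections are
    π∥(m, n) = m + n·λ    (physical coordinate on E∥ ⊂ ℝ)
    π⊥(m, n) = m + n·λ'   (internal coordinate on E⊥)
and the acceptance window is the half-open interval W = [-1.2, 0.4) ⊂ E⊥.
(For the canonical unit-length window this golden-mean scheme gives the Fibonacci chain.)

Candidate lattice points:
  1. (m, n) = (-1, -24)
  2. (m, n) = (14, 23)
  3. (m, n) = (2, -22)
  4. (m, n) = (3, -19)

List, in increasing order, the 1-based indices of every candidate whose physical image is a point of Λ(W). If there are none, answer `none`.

2

λ' = (1−√5)/2 ≈ -0.6180.
[1] lift (-1,-24): star map gives 13.8328; window check -1.2 ≤ 13.8328 < 0.4 is false → out
[2] lift (14,23): star map gives -0.2148; window check -1.2 ≤ -0.2148 < 0.4 is true → IN Λ
[3] lift (2,-22): star map gives 15.5967; window check -1.2 ≤ 15.5967 < 0.4 is false → out
[4] lift (3,-19): star map gives 14.7426; window check -1.2 ≤ 14.7426 < 0.4 is false → out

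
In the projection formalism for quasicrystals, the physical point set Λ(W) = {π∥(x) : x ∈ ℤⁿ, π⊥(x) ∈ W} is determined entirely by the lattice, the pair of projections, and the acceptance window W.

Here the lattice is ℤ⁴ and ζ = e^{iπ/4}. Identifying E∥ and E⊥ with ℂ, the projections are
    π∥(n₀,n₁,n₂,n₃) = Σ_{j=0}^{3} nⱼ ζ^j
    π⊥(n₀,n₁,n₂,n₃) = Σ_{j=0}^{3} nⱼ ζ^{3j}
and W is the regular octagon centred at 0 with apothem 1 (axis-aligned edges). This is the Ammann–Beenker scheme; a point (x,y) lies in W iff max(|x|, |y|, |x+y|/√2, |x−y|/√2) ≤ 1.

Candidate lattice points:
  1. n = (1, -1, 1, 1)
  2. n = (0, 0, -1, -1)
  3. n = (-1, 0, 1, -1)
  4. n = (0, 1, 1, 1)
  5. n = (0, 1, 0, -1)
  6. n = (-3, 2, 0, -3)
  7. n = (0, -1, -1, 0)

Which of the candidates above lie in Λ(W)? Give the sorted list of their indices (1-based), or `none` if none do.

With ζ = e^{iπ/4} the internal vectors are ζ^0,ζ^3,ζ^6,ζ^9.
candidate 1: n = (1, -1, 1, 1) → π⊥ ≈ (+2.4142, -1.0000); max(|x|,|y|,|x±y|/√2) = 2.4142 > 1 ⇒ ∉ W
candidate 2: n = (0, 0, -1, -1) → π⊥ ≈ (-0.7071, +0.2929); max(|x|,|y|,|x±y|/√2) = 0.7071 ≤ 1 ⇒ ∈ W
candidate 3: n = (-1, 0, 1, -1) → π⊥ ≈ (-1.7071, -1.7071); max(|x|,|y|,|x±y|/√2) = 2.4142 > 1 ⇒ ∉ W
candidate 4: n = (0, 1, 1, 1) → π⊥ ≈ (+0.0000, +0.4142); max(|x|,|y|,|x±y|/√2) = 0.4142 ≤ 1 ⇒ ∈ W
candidate 5: n = (0, 1, 0, -1) → π⊥ ≈ (-1.4142, +0.0000); max(|x|,|y|,|x±y|/√2) = 1.4142 > 1 ⇒ ∉ W
candidate 6: n = (-3, 2, 0, -3) → π⊥ ≈ (-6.5355, -0.7071); max(|x|,|y|,|x±y|/√2) = 6.5355 > 1 ⇒ ∉ W
candidate 7: n = (0, -1, -1, 0) → π⊥ ≈ (+0.7071, +0.2929); max(|x|,|y|,|x±y|/√2) = 0.7071 ≤ 1 ⇒ ∈ W

2, 4, 7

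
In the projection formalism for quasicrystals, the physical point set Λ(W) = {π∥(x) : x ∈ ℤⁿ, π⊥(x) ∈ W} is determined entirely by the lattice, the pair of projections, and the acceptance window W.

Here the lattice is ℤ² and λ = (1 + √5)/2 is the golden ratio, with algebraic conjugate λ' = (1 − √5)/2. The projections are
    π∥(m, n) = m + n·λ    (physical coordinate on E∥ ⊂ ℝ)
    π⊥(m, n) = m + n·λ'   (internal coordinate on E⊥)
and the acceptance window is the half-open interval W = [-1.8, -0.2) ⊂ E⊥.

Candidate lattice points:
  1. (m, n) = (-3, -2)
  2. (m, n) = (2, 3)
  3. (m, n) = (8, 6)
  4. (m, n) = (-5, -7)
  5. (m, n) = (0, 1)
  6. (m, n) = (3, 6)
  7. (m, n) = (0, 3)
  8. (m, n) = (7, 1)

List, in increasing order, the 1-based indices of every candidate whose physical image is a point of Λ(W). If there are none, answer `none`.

λ' = (1−√5)/2 ≈ -0.6180.
candidate 1: (m,n)=(-3,-2) → π∥ = -3-2·λ ≈ -6.2361, π⊥ = -3-2·λ' ≈ -1.7639 ∈ [-1.8, -0.2) ⇒ IN Λ
candidate 2: (m,n)=(2,3) → π∥ = 2+3·λ ≈ 6.8541, π⊥ = 2+3·λ' ≈ 0.1459 ∉ [-1.8, -0.2) ⇒ out
candidate 3: (m,n)=(8,6) → π∥ = 8+6·λ ≈ 17.7082, π⊥ = 8+6·λ' ≈ 4.2918 ∉ [-1.8, -0.2) ⇒ out
candidate 4: (m,n)=(-5,-7) → π∥ = -5-7·λ ≈ -16.3262, π⊥ = -5-7·λ' ≈ -0.6738 ∈ [-1.8, -0.2) ⇒ IN Λ
candidate 5: (m,n)=(0,1) → π∥ = 0+1·λ ≈ 1.6180, π⊥ = 0+1·λ' ≈ -0.6180 ∈ [-1.8, -0.2) ⇒ IN Λ
candidate 6: (m,n)=(3,6) → π∥ = 3+6·λ ≈ 12.7082, π⊥ = 3+6·λ' ≈ -0.7082 ∈ [-1.8, -0.2) ⇒ IN Λ
candidate 7: (m,n)=(0,3) → π∥ = 0+3·λ ≈ 4.8541, π⊥ = 0+3·λ' ≈ -1.8541 ∉ [-1.8, -0.2) ⇒ out
candidate 8: (m,n)=(7,1) → π∥ = 7+1·λ ≈ 8.6180, π⊥ = 7+1·λ' ≈ 6.3820 ∉ [-1.8, -0.2) ⇒ out

1, 4, 5, 6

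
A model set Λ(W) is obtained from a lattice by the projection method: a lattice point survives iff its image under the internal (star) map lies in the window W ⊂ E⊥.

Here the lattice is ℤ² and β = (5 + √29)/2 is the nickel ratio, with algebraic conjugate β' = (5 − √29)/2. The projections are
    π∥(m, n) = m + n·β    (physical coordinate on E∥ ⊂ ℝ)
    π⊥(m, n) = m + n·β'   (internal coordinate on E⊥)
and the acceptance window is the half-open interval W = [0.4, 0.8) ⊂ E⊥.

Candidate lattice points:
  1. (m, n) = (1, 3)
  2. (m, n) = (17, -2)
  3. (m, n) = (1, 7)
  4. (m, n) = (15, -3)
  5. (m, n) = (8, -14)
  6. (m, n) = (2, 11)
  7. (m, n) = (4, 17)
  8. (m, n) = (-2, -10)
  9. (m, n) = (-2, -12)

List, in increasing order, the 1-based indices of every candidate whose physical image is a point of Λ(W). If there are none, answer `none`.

Compute β' = (5−√29)/2 = -0.192582, so π⊥(m,n) = m -0.192582·n.
[1] lift (1,3): star map gives 0.422253; window check 0.4 ≤ 0.422253 < 0.8 is true → IN Λ
[2] lift (17,-2): star map gives 17.385165; window check 0.4 ≤ 17.385165 < 0.8 is false → out
[3] lift (1,7): star map gives -0.348077; window check 0.4 ≤ -0.348077 < 0.8 is false → out
[4] lift (15,-3): star map gives 15.577747; window check 0.4 ≤ 15.577747 < 0.8 is false → out
[5] lift (8,-14): star map gives 10.696154; window check 0.4 ≤ 10.696154 < 0.8 is false → out
[6] lift (2,11): star map gives -0.118406; window check 0.4 ≤ -0.118406 < 0.8 is false → out
[7] lift (4,17): star map gives 0.726099; window check 0.4 ≤ 0.726099 < 0.8 is true → IN Λ
[8] lift (-2,-10): star map gives -0.074176; window check 0.4 ≤ -0.074176 < 0.8 is false → out
[9] lift (-2,-12): star map gives 0.310989; window check 0.4 ≤ 0.310989 < 0.8 is false → out

1, 7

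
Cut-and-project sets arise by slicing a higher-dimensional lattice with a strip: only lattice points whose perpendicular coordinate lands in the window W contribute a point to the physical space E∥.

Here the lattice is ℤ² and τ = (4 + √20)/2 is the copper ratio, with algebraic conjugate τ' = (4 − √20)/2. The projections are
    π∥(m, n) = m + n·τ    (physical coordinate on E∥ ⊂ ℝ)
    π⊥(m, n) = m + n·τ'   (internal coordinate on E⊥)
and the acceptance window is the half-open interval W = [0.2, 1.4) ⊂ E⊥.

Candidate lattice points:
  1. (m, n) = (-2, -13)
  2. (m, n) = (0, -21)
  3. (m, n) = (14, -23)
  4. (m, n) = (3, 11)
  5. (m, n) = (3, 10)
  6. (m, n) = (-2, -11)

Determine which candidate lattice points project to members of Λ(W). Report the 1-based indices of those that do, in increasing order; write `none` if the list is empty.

τ' = (4−√20)/2 ≈ -0.236068.
[1] lift (-2,-13): star map gives 1.068884; window check 0.2 ≤ 1.068884 < 1.4 is true → IN Λ
[2] lift (0,-21): star map gives 4.957428; window check 0.2 ≤ 4.957428 < 1.4 is false → out
[3] lift (14,-23): star map gives 19.429563; window check 0.2 ≤ 19.429563 < 1.4 is false → out
[4] lift (3,11): star map gives 0.403252; window check 0.2 ≤ 0.403252 < 1.4 is true → IN Λ
[5] lift (3,10): star map gives 0.639320; window check 0.2 ≤ 0.639320 < 1.4 is true → IN Λ
[6] lift (-2,-11): star map gives 0.596748; window check 0.2 ≤ 0.596748 < 1.4 is true → IN Λ

1, 4, 5, 6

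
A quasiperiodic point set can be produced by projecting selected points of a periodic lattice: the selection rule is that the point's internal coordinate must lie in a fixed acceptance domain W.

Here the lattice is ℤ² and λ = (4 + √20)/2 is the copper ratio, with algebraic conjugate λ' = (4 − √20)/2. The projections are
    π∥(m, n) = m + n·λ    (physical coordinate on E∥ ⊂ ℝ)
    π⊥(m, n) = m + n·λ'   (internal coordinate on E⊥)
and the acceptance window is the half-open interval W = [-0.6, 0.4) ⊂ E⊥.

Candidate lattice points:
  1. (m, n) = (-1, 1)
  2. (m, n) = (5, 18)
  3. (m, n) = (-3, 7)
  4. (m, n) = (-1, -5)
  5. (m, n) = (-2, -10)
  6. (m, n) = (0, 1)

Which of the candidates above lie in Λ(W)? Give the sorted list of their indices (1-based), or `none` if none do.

λ' = (4−√20)/2 ≈ -0.236068.
candidate 1: (m,n)=(-1,1) → π∥ = -1+1·λ ≈ 3.236068, π⊥ = -1+1·λ' ≈ -1.236068 ∉ [-0.6, 0.4) ⇒ out
candidate 2: (m,n)=(5,18) → π∥ = 5+18·λ ≈ 81.249224, π⊥ = 5+18·λ' ≈ 0.750776 ∉ [-0.6, 0.4) ⇒ out
candidate 3: (m,n)=(-3,7) → π∥ = -3+7·λ ≈ 26.652476, π⊥ = -3+7·λ' ≈ -4.652476 ∉ [-0.6, 0.4) ⇒ out
candidate 4: (m,n)=(-1,-5) → π∥ = -1-5·λ ≈ -22.180340, π⊥ = -1-5·λ' ≈ 0.180340 ∈ [-0.6, 0.4) ⇒ IN Λ
candidate 5: (m,n)=(-2,-10) → π∥ = -2-10·λ ≈ -44.360680, π⊥ = -2-10·λ' ≈ 0.360680 ∈ [-0.6, 0.4) ⇒ IN Λ
candidate 6: (m,n)=(0,1) → π∥ = 0+1·λ ≈ 4.236068, π⊥ = 0+1·λ' ≈ -0.236068 ∈ [-0.6, 0.4) ⇒ IN Λ

4, 5, 6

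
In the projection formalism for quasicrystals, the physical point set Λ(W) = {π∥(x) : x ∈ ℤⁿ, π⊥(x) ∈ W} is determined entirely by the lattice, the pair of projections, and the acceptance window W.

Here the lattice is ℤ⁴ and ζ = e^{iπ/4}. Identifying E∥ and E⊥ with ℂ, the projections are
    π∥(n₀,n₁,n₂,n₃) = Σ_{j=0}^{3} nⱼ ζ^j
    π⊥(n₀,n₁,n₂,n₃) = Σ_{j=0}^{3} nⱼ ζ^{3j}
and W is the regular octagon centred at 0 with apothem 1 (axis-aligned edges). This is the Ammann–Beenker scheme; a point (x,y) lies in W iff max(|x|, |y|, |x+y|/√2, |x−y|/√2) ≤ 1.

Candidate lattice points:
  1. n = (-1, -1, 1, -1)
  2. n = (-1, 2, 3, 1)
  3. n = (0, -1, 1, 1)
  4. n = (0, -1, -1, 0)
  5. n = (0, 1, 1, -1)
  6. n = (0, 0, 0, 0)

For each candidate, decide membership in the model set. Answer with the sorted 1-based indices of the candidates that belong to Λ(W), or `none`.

4, 6

Internal map: ζ^{3j} for j=0..3 gives (1,0), (−√2/2,√2/2), (0,−1), (√2/2,√2/2).
#1 (-1, -1, 1, -1): internal (-1.0000, -2.4142); octagon support 2.4142 vs apothem 1 → ∉ W
#2 (-1, 2, 3, 1): internal (-1.7071, -0.8787); octagon support 1.8284 vs apothem 1 → ∉ W
#3 (0, -1, 1, 1): internal (1.4142, -1.0000); octagon support 1.7071 vs apothem 1 → ∉ W
#4 (0, -1, -1, 0): internal (0.7071, 0.2929); octagon support 0.7071 vs apothem 1 → ∈ W
#5 (0, 1, 1, -1): internal (-1.4142, -1.0000); octagon support 1.7071 vs apothem 1 → ∉ W
#6 (0, 0, 0, 0): internal (0.0000, 0.0000); octagon support 0.0000 vs apothem 1 → ∈ W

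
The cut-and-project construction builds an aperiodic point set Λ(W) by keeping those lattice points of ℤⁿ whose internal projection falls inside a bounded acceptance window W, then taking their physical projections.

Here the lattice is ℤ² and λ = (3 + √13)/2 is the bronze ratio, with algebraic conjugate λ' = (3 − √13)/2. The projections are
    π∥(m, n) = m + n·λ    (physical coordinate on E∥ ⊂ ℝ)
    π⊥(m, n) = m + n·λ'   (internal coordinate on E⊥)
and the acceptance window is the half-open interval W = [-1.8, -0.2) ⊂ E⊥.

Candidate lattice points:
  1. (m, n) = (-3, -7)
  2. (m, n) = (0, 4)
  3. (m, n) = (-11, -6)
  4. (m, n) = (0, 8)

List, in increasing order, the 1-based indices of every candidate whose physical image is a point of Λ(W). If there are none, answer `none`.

λ' = (3−√13)/2 ≈ -0.3028.
[1] lift (-3,-7): star map gives -0.8806; window check -1.8 ≤ -0.8806 < -0.2 is true → IN Λ
[2] lift (0,4): star map gives -1.2111; window check -1.8 ≤ -1.2111 < -0.2 is true → IN Λ
[3] lift (-11,-6): star map gives -9.1833; window check -1.8 ≤ -9.1833 < -0.2 is false → out
[4] lift (0,8): star map gives -2.4222; window check -1.8 ≤ -2.4222 < -0.2 is false → out

1, 2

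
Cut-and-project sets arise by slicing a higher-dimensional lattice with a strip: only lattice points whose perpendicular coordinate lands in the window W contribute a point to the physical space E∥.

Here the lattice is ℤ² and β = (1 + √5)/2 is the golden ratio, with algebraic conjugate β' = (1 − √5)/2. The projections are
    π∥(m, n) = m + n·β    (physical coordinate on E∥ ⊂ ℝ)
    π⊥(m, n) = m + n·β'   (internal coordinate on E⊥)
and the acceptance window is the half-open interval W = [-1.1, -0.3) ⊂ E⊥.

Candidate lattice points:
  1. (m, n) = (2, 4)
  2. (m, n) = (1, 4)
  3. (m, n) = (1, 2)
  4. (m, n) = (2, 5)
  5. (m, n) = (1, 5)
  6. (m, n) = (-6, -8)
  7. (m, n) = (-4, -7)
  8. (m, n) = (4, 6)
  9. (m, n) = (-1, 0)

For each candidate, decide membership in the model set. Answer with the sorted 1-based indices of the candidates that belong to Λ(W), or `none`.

Numerically β ≈ 1.61803 and β' = −1/β ≈ -0.61803.
[1] lift (2,4): star map gives -0.47214; window check -1.1 ≤ -0.47214 < -0.3 is true → IN Λ
[2] lift (1,4): star map gives -1.47214; window check -1.1 ≤ -1.47214 < -0.3 is false → out
[3] lift (1,2): star map gives -0.23607; window check -1.1 ≤ -0.23607 < -0.3 is false → out
[4] lift (2,5): star map gives -1.09017; window check -1.1 ≤ -1.09017 < -0.3 is true → IN Λ
[5] lift (1,5): star map gives -2.09017; window check -1.1 ≤ -2.09017 < -0.3 is false → out
[6] lift (-6,-8): star map gives -1.05573; window check -1.1 ≤ -1.05573 < -0.3 is true → IN Λ
[7] lift (-4,-7): star map gives 0.32624; window check -1.1 ≤ 0.32624 < -0.3 is false → out
[8] lift (4,6): star map gives 0.29180; window check -1.1 ≤ 0.29180 < -0.3 is false → out
[9] lift (-1,0): star map gives -1.00000; window check -1.1 ≤ -1.00000 < -0.3 is true → IN Λ

1, 4, 6, 9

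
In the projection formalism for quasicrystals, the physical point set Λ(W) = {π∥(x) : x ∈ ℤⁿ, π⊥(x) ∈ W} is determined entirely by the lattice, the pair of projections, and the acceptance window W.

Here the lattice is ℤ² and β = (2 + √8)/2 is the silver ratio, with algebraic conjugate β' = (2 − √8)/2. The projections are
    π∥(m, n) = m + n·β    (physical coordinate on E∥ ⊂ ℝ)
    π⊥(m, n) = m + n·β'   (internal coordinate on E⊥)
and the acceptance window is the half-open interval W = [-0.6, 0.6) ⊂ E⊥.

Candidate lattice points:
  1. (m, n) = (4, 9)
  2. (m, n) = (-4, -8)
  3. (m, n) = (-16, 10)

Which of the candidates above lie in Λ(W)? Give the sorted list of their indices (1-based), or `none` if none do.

β' = (2−√8)/2 ≈ -0.4142.
[1] lift (4,9): star map gives 0.2721; window check -0.6 ≤ 0.2721 < 0.6 is true → IN Λ
[2] lift (-4,-8): star map gives -0.6863; window check -0.6 ≤ -0.6863 < 0.6 is false → out
[3] lift (-16,10): star map gives -20.1421; window check -0.6 ≤ -20.1421 < 0.6 is false → out

1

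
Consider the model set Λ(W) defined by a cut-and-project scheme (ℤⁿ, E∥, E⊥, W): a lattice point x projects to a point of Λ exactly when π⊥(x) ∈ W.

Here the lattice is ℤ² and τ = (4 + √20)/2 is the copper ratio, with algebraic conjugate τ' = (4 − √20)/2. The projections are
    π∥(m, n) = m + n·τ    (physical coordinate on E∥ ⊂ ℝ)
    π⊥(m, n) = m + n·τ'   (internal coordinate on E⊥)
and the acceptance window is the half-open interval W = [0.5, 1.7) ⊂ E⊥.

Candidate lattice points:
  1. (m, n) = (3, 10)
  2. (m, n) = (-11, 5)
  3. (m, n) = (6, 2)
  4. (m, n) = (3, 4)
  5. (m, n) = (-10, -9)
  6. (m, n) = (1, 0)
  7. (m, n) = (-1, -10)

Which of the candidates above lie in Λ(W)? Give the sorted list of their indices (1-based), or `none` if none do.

Numerically τ ≈ 4.2361 and τ' = −1/τ ≈ -0.2361.
[1] lift (3,10): star map gives 0.6393; window check 0.5 ≤ 0.6393 < 1.7 is true → IN Λ
[2] lift (-11,5): star map gives -12.1803; window check 0.5 ≤ -12.1803 < 1.7 is false → out
[3] lift (6,2): star map gives 5.5279; window check 0.5 ≤ 5.5279 < 1.7 is false → out
[4] lift (3,4): star map gives 2.0557; window check 0.5 ≤ 2.0557 < 1.7 is false → out
[5] lift (-10,-9): star map gives -7.8754; window check 0.5 ≤ -7.8754 < 1.7 is false → out
[6] lift (1,0): star map gives 1.0000; window check 0.5 ≤ 1.0000 < 1.7 is true → IN Λ
[7] lift (-1,-10): star map gives 1.3607; window check 0.5 ≤ 1.3607 < 1.7 is true → IN Λ

1, 6, 7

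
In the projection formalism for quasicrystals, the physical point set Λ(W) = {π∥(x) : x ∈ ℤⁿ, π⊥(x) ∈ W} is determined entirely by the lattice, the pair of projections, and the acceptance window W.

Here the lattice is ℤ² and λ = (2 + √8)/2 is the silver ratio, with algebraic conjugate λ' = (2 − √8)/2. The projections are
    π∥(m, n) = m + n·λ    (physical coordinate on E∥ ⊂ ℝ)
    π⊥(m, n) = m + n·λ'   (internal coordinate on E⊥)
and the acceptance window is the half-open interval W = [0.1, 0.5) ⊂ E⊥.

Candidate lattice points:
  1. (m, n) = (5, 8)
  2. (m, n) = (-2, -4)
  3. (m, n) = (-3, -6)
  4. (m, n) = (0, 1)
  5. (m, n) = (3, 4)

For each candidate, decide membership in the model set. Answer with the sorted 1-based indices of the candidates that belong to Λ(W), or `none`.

Compute λ' = (2−√8)/2 = -0.41421, so π⊥(m,n) = m -0.41421·n.
candidate 1: (m,n)=(5,8) → π∥ = 5+8·λ ≈ 24.31371, π⊥ = 5+8·λ' ≈ 1.68629 ∉ [0.1, 0.5) ⇒ out
candidate 2: (m,n)=(-2,-4) → π∥ = -2-4·λ ≈ -11.65685, π⊥ = -2-4·λ' ≈ -0.34315 ∉ [0.1, 0.5) ⇒ out
candidate 3: (m,n)=(-3,-6) → π∥ = -3-6·λ ≈ -17.48528, π⊥ = -3-6·λ' ≈ -0.51472 ∉ [0.1, 0.5) ⇒ out
candidate 4: (m,n)=(0,1) → π∥ = 0+1·λ ≈ 2.41421, π⊥ = 0+1·λ' ≈ -0.41421 ∉ [0.1, 0.5) ⇒ out
candidate 5: (m,n)=(3,4) → π∥ = 3+4·λ ≈ 12.65685, π⊥ = 3+4·λ' ≈ 1.34315 ∉ [0.1, 0.5) ⇒ out

none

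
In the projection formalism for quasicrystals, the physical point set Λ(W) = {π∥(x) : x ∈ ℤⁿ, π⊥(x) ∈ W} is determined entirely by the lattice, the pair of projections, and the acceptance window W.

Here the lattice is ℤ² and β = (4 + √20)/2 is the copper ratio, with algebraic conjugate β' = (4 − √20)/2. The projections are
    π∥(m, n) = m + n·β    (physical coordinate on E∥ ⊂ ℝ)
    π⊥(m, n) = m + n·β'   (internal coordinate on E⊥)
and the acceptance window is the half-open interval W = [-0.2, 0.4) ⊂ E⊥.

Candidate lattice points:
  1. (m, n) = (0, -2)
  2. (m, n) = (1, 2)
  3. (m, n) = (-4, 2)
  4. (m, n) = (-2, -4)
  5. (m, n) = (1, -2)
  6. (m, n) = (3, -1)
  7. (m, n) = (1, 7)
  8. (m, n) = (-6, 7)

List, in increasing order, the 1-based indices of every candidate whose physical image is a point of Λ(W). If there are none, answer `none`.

none

Numerically β ≈ 4.2361 and β' = −1/β ≈ -0.2361.
#1 (0,-2): internal coord 0 + (-2)·β' = +0.4721; +0.4721 ∉ [-0.2, 0.4) → out
#2 (1,2): internal coord 1 + (2)·β' = +0.5279; +0.5279 ∉ [-0.2, 0.4) → out
#3 (-4,2): internal coord -4 + (2)·β' = -4.4721; -4.4721 ∉ [-0.2, 0.4) → out
#4 (-2,-4): internal coord -2 + (-4)·β' = -1.0557; -1.0557 ∉ [-0.2, 0.4) → out
#5 (1,-2): internal coord 1 + (-2)·β' = +1.4721; +1.4721 ∉ [-0.2, 0.4) → out
#6 (3,-1): internal coord 3 + (-1)·β' = +3.2361; +3.2361 ∉ [-0.2, 0.4) → out
#7 (1,7): internal coord 1 + (7)·β' = -0.6525; -0.6525 ∉ [-0.2, 0.4) → out
#8 (-6,7): internal coord -6 + (7)·β' = -7.6525; -7.6525 ∉ [-0.2, 0.4) → out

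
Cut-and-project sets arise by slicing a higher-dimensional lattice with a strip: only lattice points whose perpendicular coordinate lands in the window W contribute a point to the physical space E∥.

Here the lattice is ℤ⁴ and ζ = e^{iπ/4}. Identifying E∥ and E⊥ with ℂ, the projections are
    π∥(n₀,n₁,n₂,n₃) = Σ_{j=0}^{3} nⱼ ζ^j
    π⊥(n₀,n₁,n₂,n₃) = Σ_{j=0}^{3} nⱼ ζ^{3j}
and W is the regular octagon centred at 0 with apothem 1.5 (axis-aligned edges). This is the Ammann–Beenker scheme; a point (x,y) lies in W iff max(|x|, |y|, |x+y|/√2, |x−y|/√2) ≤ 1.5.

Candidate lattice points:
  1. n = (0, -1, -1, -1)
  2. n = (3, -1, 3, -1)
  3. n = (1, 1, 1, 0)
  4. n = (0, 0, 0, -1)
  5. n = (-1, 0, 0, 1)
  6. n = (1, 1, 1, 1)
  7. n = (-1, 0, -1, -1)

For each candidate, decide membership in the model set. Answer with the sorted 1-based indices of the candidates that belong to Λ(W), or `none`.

With ζ = e^{iπ/4} the internal vectors are ζ^0,ζ^3,ζ^6,ζ^9.
candidate 1: n = (0, -1, -1, -1) → π⊥ ≈ (+0.0000, -0.4142); max(|x|,|y|,|x±y|/√2) = 0.4142 ≤ 1.5 ⇒ ∈ W
candidate 2: n = (3, -1, 3, -1) → π⊥ ≈ (+3.0000, -4.4142); max(|x|,|y|,|x±y|/√2) = 5.2426 > 1.5 ⇒ ∉ W
candidate 3: n = (1, 1, 1, 0) → π⊥ ≈ (+0.2929, -0.2929); max(|x|,|y|,|x±y|/√2) = 0.4142 ≤ 1.5 ⇒ ∈ W
candidate 4: n = (0, 0, 0, -1) → π⊥ ≈ (-0.7071, -0.7071); max(|x|,|y|,|x±y|/√2) = 1.0000 ≤ 1.5 ⇒ ∈ W
candidate 5: n = (-1, 0, 0, 1) → π⊥ ≈ (-0.2929, +0.7071); max(|x|,|y|,|x±y|/√2) = 0.7071 ≤ 1.5 ⇒ ∈ W
candidate 6: n = (1, 1, 1, 1) → π⊥ ≈ (+1.0000, +0.4142); max(|x|,|y|,|x±y|/√2) = 1.0000 ≤ 1.5 ⇒ ∈ W
candidate 7: n = (-1, 0, -1, -1) → π⊥ ≈ (-1.7071, +0.2929); max(|x|,|y|,|x±y|/√2) = 1.7071 > 1.5 ⇒ ∉ W

1, 3, 4, 5, 6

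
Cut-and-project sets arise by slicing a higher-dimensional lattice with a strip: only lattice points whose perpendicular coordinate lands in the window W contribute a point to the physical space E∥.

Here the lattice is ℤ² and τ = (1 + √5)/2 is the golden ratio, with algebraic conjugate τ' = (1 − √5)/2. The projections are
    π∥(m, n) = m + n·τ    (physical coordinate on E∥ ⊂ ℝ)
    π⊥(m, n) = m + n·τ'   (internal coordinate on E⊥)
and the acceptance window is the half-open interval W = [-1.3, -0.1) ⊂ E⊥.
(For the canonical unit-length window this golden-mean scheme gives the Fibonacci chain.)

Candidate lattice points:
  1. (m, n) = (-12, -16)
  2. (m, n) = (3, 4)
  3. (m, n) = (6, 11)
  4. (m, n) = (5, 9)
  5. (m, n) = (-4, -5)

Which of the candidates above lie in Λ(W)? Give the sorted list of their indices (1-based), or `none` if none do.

Compute τ' = (1−√5)/2 = -0.61803, so π⊥(m,n) = m -0.61803·n.
[1] lift (-12,-16): star map gives -2.11146; window check -1.3 ≤ -2.11146 < -0.1 is false → out
[2] lift (3,4): star map gives 0.52786; window check -1.3 ≤ 0.52786 < -0.1 is false → out
[3] lift (6,11): star map gives -0.79837; window check -1.3 ≤ -0.79837 < -0.1 is true → IN Λ
[4] lift (5,9): star map gives -0.56231; window check -1.3 ≤ -0.56231 < -0.1 is true → IN Λ
[5] lift (-4,-5): star map gives -0.90983; window check -1.3 ≤ -0.90983 < -0.1 is true → IN Λ

3, 4, 5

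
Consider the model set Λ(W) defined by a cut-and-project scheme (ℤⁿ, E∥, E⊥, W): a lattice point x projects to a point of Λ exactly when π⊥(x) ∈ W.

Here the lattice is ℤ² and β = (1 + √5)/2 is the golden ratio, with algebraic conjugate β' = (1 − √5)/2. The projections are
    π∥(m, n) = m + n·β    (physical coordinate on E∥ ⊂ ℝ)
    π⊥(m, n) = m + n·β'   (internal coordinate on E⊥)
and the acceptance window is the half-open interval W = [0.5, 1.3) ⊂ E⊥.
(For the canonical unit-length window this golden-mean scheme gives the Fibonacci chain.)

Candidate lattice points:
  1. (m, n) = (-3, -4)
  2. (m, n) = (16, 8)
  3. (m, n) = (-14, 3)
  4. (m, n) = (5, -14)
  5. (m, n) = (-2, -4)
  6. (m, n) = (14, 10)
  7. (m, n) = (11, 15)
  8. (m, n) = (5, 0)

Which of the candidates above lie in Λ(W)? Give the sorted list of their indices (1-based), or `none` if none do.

none

Numerically β ≈ 1.61803 and β' = −1/β ≈ -0.61803.
candidate 1: (m,n)=(-3,-4) → π∥ = -3-4·β ≈ -9.47214, π⊥ = -3-4·β' ≈ -0.52786 ∉ [0.5, 1.3) ⇒ out
candidate 2: (m,n)=(16,8) → π∥ = 16+8·β ≈ 28.94427, π⊥ = 16+8·β' ≈ 11.05573 ∉ [0.5, 1.3) ⇒ out
candidate 3: (m,n)=(-14,3) → π∥ = -14+3·β ≈ -9.14590, π⊥ = -14+3·β' ≈ -15.85410 ∉ [0.5, 1.3) ⇒ out
candidate 4: (m,n)=(5,-14) → π∥ = 5-14·β ≈ -17.65248, π⊥ = 5-14·β' ≈ 13.65248 ∉ [0.5, 1.3) ⇒ out
candidate 5: (m,n)=(-2,-4) → π∥ = -2-4·β ≈ -8.47214, π⊥ = -2-4·β' ≈ 0.47214 ∉ [0.5, 1.3) ⇒ out
candidate 6: (m,n)=(14,10) → π∥ = 14+10·β ≈ 30.18034, π⊥ = 14+10·β' ≈ 7.81966 ∉ [0.5, 1.3) ⇒ out
candidate 7: (m,n)=(11,15) → π∥ = 11+15·β ≈ 35.27051, π⊥ = 11+15·β' ≈ 1.72949 ∉ [0.5, 1.3) ⇒ out
candidate 8: (m,n)=(5,0) → π∥ = 5+0·β ≈ 5.00000, π⊥ = 5+0·β' ≈ 5.00000 ∉ [0.5, 1.3) ⇒ out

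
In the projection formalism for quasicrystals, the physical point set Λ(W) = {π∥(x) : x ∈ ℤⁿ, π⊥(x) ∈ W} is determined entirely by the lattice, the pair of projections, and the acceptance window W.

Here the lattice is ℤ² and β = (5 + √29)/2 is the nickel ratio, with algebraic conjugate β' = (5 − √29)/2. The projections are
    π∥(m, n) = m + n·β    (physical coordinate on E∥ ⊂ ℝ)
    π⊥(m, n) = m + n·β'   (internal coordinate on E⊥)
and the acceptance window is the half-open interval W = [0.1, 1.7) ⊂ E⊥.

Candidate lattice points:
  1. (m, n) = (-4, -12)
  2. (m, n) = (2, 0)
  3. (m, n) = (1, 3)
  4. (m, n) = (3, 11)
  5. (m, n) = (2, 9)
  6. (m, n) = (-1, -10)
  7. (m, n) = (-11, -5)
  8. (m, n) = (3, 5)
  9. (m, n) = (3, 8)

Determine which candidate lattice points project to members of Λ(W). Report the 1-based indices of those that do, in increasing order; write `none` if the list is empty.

β' = (5−√29)/2 ≈ -0.192582.
candidate 1: (m,n)=(-4,-12) → π∥ = -4-12·β ≈ -66.310989, π⊥ = -4-12·β' ≈ -1.689011 ∉ [0.1, 1.7) ⇒ out
candidate 2: (m,n)=(2,0) → π∥ = 2+0·β ≈ 2.000000, π⊥ = 2+0·β' ≈ 2.000000 ∉ [0.1, 1.7) ⇒ out
candidate 3: (m,n)=(1,3) → π∥ = 1+3·β ≈ 16.577747, π⊥ = 1+3·β' ≈ 0.422253 ∈ [0.1, 1.7) ⇒ IN Λ
candidate 4: (m,n)=(3,11) → π∥ = 3+11·β ≈ 60.118406, π⊥ = 3+11·β' ≈ 0.881594 ∈ [0.1, 1.7) ⇒ IN Λ
candidate 5: (m,n)=(2,9) → π∥ = 2+9·β ≈ 48.733242, π⊥ = 2+9·β' ≈ 0.266758 ∈ [0.1, 1.7) ⇒ IN Λ
candidate 6: (m,n)=(-1,-10) → π∥ = -1-10·β ≈ -52.925824, π⊥ = -1-10·β' ≈ 0.925824 ∈ [0.1, 1.7) ⇒ IN Λ
candidate 7: (m,n)=(-11,-5) → π∥ = -11-5·β ≈ -36.962912, π⊥ = -11-5·β' ≈ -10.037088 ∉ [0.1, 1.7) ⇒ out
candidate 8: (m,n)=(3,5) → π∥ = 3+5·β ≈ 28.962912, π⊥ = 3+5·β' ≈ 2.037088 ∉ [0.1, 1.7) ⇒ out
candidate 9: (m,n)=(3,8) → π∥ = 3+8·β ≈ 44.540659, π⊥ = 3+8·β' ≈ 1.459341 ∈ [0.1, 1.7) ⇒ IN Λ

3, 4, 5, 6, 9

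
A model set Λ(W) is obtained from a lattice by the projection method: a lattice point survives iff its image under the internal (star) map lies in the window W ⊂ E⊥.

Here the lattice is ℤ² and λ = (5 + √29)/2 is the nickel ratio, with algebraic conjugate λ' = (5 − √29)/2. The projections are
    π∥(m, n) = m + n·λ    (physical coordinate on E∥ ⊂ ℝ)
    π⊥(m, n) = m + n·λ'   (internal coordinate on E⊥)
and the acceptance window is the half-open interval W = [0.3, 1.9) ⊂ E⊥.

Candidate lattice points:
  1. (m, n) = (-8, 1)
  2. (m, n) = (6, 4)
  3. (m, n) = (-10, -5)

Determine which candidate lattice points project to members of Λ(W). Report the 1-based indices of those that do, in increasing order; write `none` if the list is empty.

none

Numerically λ ≈ 5.192582 and λ' = −1/λ ≈ -0.192582.
candidate 1: (m,n)=(-8,1) → π∥ = -8+1·λ ≈ -2.807418, π⊥ = -8+1·λ' ≈ -8.192582 ∉ [0.3, 1.9) ⇒ out
candidate 2: (m,n)=(6,4) → π∥ = 6+4·λ ≈ 26.770330, π⊥ = 6+4·λ' ≈ 5.229670 ∉ [0.3, 1.9) ⇒ out
candidate 3: (m,n)=(-10,-5) → π∥ = -10-5·λ ≈ -35.962912, π⊥ = -10-5·λ' ≈ -9.037088 ∉ [0.3, 1.9) ⇒ out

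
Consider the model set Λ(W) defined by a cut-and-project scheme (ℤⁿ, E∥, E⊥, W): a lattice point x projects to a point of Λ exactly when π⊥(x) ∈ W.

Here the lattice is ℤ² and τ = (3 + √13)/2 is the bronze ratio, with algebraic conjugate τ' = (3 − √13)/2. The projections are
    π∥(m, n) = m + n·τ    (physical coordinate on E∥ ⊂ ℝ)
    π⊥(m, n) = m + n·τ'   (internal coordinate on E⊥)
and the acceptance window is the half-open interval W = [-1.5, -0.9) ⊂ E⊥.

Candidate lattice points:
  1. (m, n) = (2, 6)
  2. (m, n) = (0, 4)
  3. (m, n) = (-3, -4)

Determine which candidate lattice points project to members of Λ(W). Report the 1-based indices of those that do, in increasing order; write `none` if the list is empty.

2

Numerically τ ≈ 3.30278 and τ' = −1/τ ≈ -0.30278.
[1] lift (2,6): star map gives 0.18335; window check -1.5 ≤ 0.18335 < -0.9 is false → out
[2] lift (0,4): star map gives -1.21110; window check -1.5 ≤ -1.21110 < -0.9 is true → IN Λ
[3] lift (-3,-4): star map gives -1.78890; window check -1.5 ≤ -1.78890 < -0.9 is false → out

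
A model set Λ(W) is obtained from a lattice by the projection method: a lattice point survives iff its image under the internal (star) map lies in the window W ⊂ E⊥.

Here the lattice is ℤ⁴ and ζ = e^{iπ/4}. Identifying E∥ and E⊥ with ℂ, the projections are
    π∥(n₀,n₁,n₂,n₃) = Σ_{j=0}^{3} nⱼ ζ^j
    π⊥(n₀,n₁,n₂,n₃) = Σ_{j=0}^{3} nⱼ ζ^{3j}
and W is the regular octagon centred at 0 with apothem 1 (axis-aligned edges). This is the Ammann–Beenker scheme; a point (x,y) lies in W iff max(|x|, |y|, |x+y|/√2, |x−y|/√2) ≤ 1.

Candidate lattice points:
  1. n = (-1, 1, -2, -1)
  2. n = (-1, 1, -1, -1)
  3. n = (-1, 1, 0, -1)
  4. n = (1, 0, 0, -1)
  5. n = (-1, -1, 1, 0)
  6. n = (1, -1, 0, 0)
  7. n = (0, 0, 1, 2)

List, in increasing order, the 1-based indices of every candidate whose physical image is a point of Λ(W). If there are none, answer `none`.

Internal map: ζ^{3j} for j=0..3 gives (1,0), (−√2/2,√2/2), (0,−1), (√2/2,√2/2).
candidate 1: n = (-1, 1, -2, -1) → π⊥ ≈ (-2.4142, +2.0000); max(|x|,|y|,|x±y|/√2) = 3.1213 > 1 ⇒ ∉ W
candidate 2: n = (-1, 1, -1, -1) → π⊥ ≈ (-2.4142, +1.0000); max(|x|,|y|,|x±y|/√2) = 2.4142 > 1 ⇒ ∉ W
candidate 3: n = (-1, 1, 0, -1) → π⊥ ≈ (-2.4142, +0.0000); max(|x|,|y|,|x±y|/√2) = 2.4142 > 1 ⇒ ∉ W
candidate 4: n = (1, 0, 0, -1) → π⊥ ≈ (+0.2929, -0.7071); max(|x|,|y|,|x±y|/√2) = 0.7071 ≤ 1 ⇒ ∈ W
candidate 5: n = (-1, -1, 1, 0) → π⊥ ≈ (-0.2929, -1.7071); max(|x|,|y|,|x±y|/√2) = 1.7071 > 1 ⇒ ∉ W
candidate 6: n = (1, -1, 0, 0) → π⊥ ≈ (+1.7071, -0.7071); max(|x|,|y|,|x±y|/√2) = 1.7071 > 1 ⇒ ∉ W
candidate 7: n = (0, 0, 1, 2) → π⊥ ≈ (+1.4142, +0.4142); max(|x|,|y|,|x±y|/√2) = 1.4142 > 1 ⇒ ∉ W

4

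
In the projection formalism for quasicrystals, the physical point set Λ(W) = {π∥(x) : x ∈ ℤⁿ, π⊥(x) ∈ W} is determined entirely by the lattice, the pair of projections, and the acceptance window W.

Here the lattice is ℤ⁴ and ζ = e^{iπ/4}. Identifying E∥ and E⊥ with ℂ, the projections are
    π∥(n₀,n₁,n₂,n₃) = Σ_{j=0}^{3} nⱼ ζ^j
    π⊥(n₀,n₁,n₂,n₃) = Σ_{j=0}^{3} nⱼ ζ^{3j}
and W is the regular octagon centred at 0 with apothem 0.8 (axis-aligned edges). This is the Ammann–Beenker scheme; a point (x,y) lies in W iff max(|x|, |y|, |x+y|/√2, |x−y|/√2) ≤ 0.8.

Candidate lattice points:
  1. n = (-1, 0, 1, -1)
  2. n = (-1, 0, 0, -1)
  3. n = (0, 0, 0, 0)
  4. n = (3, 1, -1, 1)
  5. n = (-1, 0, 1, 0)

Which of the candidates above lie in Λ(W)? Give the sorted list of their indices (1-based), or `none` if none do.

3

π⊥(n) = n₀ + n₁ζ³ + n₂ζ⁶ + n₃ζ⁹ where ζ = e^{iπ/4}.
candidate 1: n = (-1, 0, 1, -1) → π⊥ ≈ (-1.70711, -1.70711); max(|x|,|y|,|x±y|/√2) = 2.41421 > 0.8 ⇒ ∉ W
candidate 2: n = (-1, 0, 0, -1) → π⊥ ≈ (-1.70711, -0.70711); max(|x|,|y|,|x±y|/√2) = 1.70711 > 0.8 ⇒ ∉ W
candidate 3: n = (0, 0, 0, 0) → π⊥ ≈ (+0.00000, +0.00000); max(|x|,|y|,|x±y|/√2) = 0.00000 ≤ 0.8 ⇒ ∈ W
candidate 4: n = (3, 1, -1, 1) → π⊥ ≈ (+3.00000, +2.41421); max(|x|,|y|,|x±y|/√2) = 3.82843 > 0.8 ⇒ ∉ W
candidate 5: n = (-1, 0, 1, 0) → π⊥ ≈ (-1.00000, -1.00000); max(|x|,|y|,|x±y|/√2) = 1.41421 > 0.8 ⇒ ∉ W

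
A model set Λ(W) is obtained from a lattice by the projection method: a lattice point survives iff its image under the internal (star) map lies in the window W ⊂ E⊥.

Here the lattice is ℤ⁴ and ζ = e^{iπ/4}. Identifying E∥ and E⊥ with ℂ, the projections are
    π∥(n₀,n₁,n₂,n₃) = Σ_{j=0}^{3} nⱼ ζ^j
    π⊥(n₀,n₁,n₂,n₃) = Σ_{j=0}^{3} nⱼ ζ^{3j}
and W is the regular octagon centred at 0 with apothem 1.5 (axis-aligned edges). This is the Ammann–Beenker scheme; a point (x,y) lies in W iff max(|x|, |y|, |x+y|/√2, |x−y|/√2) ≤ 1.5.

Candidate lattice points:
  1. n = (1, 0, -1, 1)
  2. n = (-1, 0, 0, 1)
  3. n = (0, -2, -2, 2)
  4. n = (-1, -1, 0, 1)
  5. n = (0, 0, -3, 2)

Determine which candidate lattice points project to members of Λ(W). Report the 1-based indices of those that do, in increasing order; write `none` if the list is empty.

2, 4

Internal map: ζ^{3j} for j=0..3 gives (1,0), (−√2/2,√2/2), (0,−1), (√2/2,√2/2).
#1 (1, 0, -1, 1): internal (1.7071, 1.7071); octagon support 2.4142 vs apothem 1.5 → ∉ W
#2 (-1, 0, 0, 1): internal (-0.2929, 0.7071); octagon support 0.7071 vs apothem 1.5 → ∈ W
#3 (0, -2, -2, 2): internal (2.8284, 2.0000); octagon support 3.4142 vs apothem 1.5 → ∉ W
#4 (-1, -1, 0, 1): internal (0.4142, 0.0000); octagon support 0.4142 vs apothem 1.5 → ∈ W
#5 (0, 0, -3, 2): internal (1.4142, 4.4142); octagon support 4.4142 vs apothem 1.5 → ∉ W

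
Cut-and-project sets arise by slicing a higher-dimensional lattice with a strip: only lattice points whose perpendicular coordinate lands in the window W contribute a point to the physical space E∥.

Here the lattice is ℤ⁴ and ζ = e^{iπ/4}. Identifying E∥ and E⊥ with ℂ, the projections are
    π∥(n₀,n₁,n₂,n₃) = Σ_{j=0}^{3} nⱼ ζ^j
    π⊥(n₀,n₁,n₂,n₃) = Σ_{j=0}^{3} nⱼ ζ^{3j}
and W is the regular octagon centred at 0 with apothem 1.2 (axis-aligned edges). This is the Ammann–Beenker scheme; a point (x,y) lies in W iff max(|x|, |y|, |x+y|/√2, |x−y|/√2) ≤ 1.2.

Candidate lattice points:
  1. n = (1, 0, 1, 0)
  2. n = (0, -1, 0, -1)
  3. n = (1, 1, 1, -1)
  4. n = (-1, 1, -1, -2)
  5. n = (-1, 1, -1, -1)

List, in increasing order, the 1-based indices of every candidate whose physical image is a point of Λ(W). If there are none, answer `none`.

With ζ = e^{iπ/4} the internal vectors are ζ^0,ζ^3,ζ^6,ζ^9.
candidate 1: n = (1, 0, 1, 0) → π⊥ ≈ (+1.0000, -1.0000); max(|x|,|y|,|x±y|/√2) = 1.4142 > 1.2 ⇒ ∉ W
candidate 2: n = (0, -1, 0, -1) → π⊥ ≈ (+0.0000, -1.4142); max(|x|,|y|,|x±y|/√2) = 1.4142 > 1.2 ⇒ ∉ W
candidate 3: n = (1, 1, 1, -1) → π⊥ ≈ (-0.4142, -1.0000); max(|x|,|y|,|x±y|/√2) = 1.0000 ≤ 1.2 ⇒ ∈ W
candidate 4: n = (-1, 1, -1, -2) → π⊥ ≈ (-3.1213, +0.2929); max(|x|,|y|,|x±y|/√2) = 3.1213 > 1.2 ⇒ ∉ W
candidate 5: n = (-1, 1, -1, -1) → π⊥ ≈ (-2.4142, +1.0000); max(|x|,|y|,|x±y|/√2) = 2.4142 > 1.2 ⇒ ∉ W

3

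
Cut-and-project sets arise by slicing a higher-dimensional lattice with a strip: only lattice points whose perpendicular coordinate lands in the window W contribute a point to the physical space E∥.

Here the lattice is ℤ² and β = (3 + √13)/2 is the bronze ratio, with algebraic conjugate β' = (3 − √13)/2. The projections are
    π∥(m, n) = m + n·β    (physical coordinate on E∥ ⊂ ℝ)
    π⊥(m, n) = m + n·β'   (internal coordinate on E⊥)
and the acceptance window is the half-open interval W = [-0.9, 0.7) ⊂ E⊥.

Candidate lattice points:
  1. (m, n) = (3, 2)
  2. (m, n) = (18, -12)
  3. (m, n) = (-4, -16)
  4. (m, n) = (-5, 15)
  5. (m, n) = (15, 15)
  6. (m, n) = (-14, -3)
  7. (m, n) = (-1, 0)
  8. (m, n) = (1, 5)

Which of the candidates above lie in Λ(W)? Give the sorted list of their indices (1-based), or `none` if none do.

β' = (3−√13)/2 ≈ -0.302776.
#1 (3,2): internal coord 3 + (2)·β' = +2.394449; +2.394449 ∉ [-0.9, 0.7) → out
#2 (18,-12): internal coord 18 + (-12)·β' = +21.633308; +21.633308 ∉ [-0.9, 0.7) → out
#3 (-4,-16): internal coord -4 + (-16)·β' = +0.844410; +0.844410 ∉ [-0.9, 0.7) → out
#4 (-5,15): internal coord -5 + (15)·β' = -9.541635; -9.541635 ∉ [-0.9, 0.7) → out
#5 (15,15): internal coord 15 + (15)·β' = +10.458365; +10.458365 ∉ [-0.9, 0.7) → out
#6 (-14,-3): internal coord -14 + (-3)·β' = -13.091673; -13.091673 ∉ [-0.9, 0.7) → out
#7 (-1,0): internal coord -1 + (0)·β' = -1.000000; -1.000000 ∉ [-0.9, 0.7) → out
#8 (1,5): internal coord 1 + (5)·β' = -0.513878; -0.513878 ∈ [-0.9, 0.7) → IN Λ

8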